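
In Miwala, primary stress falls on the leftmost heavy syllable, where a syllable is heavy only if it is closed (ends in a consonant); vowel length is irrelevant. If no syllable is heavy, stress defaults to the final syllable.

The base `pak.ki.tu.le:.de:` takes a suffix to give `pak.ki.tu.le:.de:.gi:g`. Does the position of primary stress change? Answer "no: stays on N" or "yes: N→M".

Base `pak.ki.tu.le:.de:` (5 syllables):
  Weights: 1 pak H, 2 ki L, 3 tu L, 4 le: L, 5 de: L.
  Heavy syllables in the domain: 1. The leftmost is syllable 1 (pak).
  → primary stress on syllable 1.
Suffixed `pak.ki.tu.le:.de:.gi:g` (6 syllables):
  Weights: 1 pak H, 2 ki L, 3 tu L, 4 le: L, 5 de: L, 6 gi:g H.
  Heavy syllables in the domain: 1, 6. The leftmost is syllable 1 (pak).
  → primary stress on syllable 1.

no: stays on 1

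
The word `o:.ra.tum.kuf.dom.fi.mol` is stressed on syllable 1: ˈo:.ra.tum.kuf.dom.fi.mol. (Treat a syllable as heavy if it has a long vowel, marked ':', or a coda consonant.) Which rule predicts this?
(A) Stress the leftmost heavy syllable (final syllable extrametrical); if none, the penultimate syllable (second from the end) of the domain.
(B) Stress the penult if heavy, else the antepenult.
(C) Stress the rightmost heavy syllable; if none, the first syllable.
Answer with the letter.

A

Rule A → syllable 1 ✓.
Rule B → syllable 5 (observed: 1).
Rule C → syllable 7 (observed: 1).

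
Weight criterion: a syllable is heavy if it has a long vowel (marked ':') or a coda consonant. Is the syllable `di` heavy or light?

`di`: short vowel, open (no coda). Short vowel, open → light.

light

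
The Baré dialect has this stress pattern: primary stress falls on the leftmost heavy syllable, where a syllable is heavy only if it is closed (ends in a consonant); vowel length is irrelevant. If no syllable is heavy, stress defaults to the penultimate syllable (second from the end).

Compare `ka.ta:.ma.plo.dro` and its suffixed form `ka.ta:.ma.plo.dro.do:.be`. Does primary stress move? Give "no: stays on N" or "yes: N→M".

Base `ka.ta:.ma.plo.dro` (5 syllables):
  Weights: 1 ka L, 2 ta: L, 3 ma L, 4 plo L, 5 dro L.
  No heavy syllable in the domain; default to the penultimate syllable (second from the end) = syllable 4.
  → primary stress on syllable 4.
Suffixed `ka.ta:.ma.plo.dro.do:.be` (7 syllables):
  Weights: 1 ka L, 2 ta: L, 3 ma L, 4 plo L, 5 dro L, 6 do: L, 7 be L.
  No heavy syllable in the domain; default to the penultimate syllable (second from the end) = syllable 6.
  → primary stress on syllable 6.

yes: 4→6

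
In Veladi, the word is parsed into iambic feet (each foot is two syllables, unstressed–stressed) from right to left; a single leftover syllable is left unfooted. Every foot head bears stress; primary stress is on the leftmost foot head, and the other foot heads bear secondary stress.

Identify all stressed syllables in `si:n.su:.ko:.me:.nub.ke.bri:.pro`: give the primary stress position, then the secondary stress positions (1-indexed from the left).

primary 2, secondary 4, 6, 8

Parse right to left into iambic (σˈσ) feet: (si:n.ˈsu:) (ko:.ˈme:) (nub.ˈke) (bri:.ˈpro).
Foot heads (stressed positions): 2, 4, 6, 8.
End Rule Leftmost: primary stress on the leftmost head = syllable 2.
Secondary stress on 4, 6, 8: si:n.ˈsu:.ko:.ˌme:.nub.ˌke.bri:.ˌpro.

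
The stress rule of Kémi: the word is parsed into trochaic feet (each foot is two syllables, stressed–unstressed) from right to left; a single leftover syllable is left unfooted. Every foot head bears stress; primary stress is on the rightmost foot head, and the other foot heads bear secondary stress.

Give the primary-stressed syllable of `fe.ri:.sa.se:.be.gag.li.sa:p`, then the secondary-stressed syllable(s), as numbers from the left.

Parse right to left into trochaic (ˈσσ) feet: (ˈfe.ri:) (ˈsa.se:) (ˈbe.gag) (ˈli.sa:p).
Foot heads (stressed positions): 1, 3, 5, 7.
End Rule Rightmost: primary stress on the rightmost head = syllable 7.
Secondary stress on 1, 3, 5: ˌfe.ri:.ˌsa.se:.ˌbe.gag.ˈli.sa:p.

primary 7, secondary 1, 3, 5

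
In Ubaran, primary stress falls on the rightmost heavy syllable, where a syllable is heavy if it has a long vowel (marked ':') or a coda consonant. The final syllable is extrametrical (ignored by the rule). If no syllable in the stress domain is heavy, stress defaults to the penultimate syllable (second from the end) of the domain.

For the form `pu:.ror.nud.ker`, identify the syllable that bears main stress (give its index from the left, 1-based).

3

The final syllable (4, ker) is extrametrical; the stress domain is syllables 1–3.
Weights: 1 pu: H, 2 ror H, 3 nud H.
Heavy syllables in the domain: 1, 2, 3. The rightmost is syllable 3 (nud).
Primary stress: syllable 3 → pu:.ror.ˈnud.ker.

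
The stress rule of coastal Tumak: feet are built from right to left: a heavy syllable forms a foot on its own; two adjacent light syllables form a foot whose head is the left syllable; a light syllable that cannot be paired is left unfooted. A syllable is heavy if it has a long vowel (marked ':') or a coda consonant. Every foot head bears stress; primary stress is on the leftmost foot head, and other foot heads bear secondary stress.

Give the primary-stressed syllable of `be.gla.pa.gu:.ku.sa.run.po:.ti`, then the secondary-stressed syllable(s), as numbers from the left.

Weights: 1 be L, 2 gla L, 3 pa L, 4 gu: H, 5 ku L, 6 sa L, 7 run H, 8 po: H, 9 ti L.
Parse right to left (heavy = foot alone; LL = one foot; stranded L unfooted): be (ˈgla.pa) (ˈgu:) (ˈku.sa) (ˈrun) (ˈpo:) ti.
Foot heads: 2, 4, 5, 7, 8.
Primary stress on the leftmost head = syllable 2.
Secondary stress on 4, 5, 7, 8: be.ˈgla.pa.ˌgu:.ˌku.sa.ˌrun.ˌpo:.ti.

primary 2, secondary 4, 5, 7, 8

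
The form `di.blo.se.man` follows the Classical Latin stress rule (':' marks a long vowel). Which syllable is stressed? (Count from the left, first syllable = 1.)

Classical Latin: stress the penult if heavy (long vowel or closed), else the antepenult.
Weights: 2 blo L, 3 se L, 4 man H.
The penult (syllable 3, se) is light, so stress falls on the antepenult (syllable 2, blo).
Stress on syllable 2: di.ˈblo.se.man.

2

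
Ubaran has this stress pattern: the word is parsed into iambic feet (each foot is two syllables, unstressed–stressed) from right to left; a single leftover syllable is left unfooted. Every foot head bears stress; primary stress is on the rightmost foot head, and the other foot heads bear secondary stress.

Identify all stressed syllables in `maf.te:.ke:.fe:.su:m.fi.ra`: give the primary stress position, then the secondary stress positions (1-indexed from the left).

primary 7, secondary 3, 5

Parse right to left into iambic (σˈσ) feet: maf (te:.ˈke:) (fe:.ˈsu:m) (fi.ˈra). Syllable 1 is left unfooted.
Foot heads (stressed positions): 3, 5, 7.
End Rule Rightmost: primary stress on the rightmost head = syllable 7.
Secondary stress on 3, 5: maf.te:.ˌke:.fe:.ˌsu:m.fi.ˈra.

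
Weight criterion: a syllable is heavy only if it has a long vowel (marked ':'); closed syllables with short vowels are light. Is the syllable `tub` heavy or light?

light

`tub`: short vowel, closed (coda /b/). Short vowel → light.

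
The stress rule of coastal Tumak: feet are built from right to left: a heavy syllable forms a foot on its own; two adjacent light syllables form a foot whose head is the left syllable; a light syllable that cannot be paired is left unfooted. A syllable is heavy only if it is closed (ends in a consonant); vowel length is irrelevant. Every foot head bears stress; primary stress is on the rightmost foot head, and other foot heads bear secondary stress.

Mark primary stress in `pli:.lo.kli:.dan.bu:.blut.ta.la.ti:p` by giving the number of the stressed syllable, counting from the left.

9

Weights: 1 pli: L, 2 lo L, 3 kli: L, 4 dan H, 5 bu: L, 6 blut H, 7 ta L, 8 la L, 9 ti:p H.
Parse right to left (heavy = foot alone; LL = one foot; stranded L unfooted): pli: (ˈlo.kli:) (ˈdan) bu: (ˈblut) (ˈta.la) (ˈti:p).
Foot heads: 2, 4, 6, 7, 9.
Primary stress on the rightmost head = syllable 9.
Primary stress: syllable 9 → pli:.lo.kli:.dan.bu:.blut.ta.la.ˈti:p.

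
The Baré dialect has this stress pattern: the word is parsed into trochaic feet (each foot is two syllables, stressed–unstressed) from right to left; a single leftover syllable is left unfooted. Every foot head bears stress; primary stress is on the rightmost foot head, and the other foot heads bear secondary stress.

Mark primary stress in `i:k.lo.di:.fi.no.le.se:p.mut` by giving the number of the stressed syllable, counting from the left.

Parse right to left into trochaic (ˈσσ) feet: (ˈi:k.lo) (ˈdi:.fi) (ˈno.le) (ˈse:p.mut).
Foot heads (stressed positions): 1, 3, 5, 7.
End Rule Rightmost: primary stress on the rightmost head = syllable 7.
Primary stress: syllable 7 → i:k.lo.di:.fi.no.le.ˈse:p.mut.

7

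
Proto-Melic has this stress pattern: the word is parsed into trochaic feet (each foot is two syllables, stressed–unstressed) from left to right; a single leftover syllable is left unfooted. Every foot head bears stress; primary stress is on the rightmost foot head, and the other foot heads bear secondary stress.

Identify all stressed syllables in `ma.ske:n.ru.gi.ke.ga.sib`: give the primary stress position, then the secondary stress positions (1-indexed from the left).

Parse left to right into trochaic (ˈσσ) feet: (ˈma.ske:n) (ˈru.gi) (ˈke.ga) sib. Syllable 7 is left unfooted.
Foot heads (stressed positions): 1, 3, 5.
End Rule Rightmost: primary stress on the rightmost head = syllable 5.
Secondary stress on 1, 3: ˌma.ske:n.ˌru.gi.ˈke.ga.sib.

primary 5, secondary 1, 3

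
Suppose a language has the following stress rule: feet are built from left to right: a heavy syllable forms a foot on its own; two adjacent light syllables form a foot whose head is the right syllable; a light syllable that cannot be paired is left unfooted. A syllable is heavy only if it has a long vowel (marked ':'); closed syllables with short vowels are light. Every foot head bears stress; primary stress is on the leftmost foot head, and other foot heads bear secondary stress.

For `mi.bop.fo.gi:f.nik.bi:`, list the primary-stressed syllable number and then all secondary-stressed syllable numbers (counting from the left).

Weights: 1 mi L, 2 bop L, 3 fo L, 4 gi:f H, 5 nik L, 6 bi: H.
Parse left to right (heavy = foot alone; LL = one foot; stranded L unfooted): (mi.ˈbop) fo (ˈgi:f) nik (ˈbi:).
Foot heads: 2, 4, 6.
Primary stress on the leftmost head = syllable 2.
Secondary stress on 4, 6: mi.ˈbop.fo.ˌgi:f.nik.ˌbi:.

primary 2, secondary 4, 6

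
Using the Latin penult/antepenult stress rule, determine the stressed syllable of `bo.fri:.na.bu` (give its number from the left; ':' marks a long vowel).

2

Classical Latin: stress the penult if heavy (long vowel or closed), else the antepenult.
Weights: 2 fri: H, 3 na L, 4 bu L.
The penult (syllable 3, na) is light, so stress falls on the antepenult (syllable 2, fri:).
Stress on syllable 2: bo.ˈfri:.na.bu.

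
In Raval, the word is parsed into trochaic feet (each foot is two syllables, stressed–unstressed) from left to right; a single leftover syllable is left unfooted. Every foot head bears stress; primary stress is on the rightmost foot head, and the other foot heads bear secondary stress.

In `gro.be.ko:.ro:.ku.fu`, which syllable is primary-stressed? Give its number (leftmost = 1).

5

Parse left to right into trochaic (ˈσσ) feet: (ˈgro.be) (ˈko:.ro:) (ˈku.fu).
Foot heads (stressed positions): 1, 3, 5.
End Rule Rightmost: primary stress on the rightmost head = syllable 5.
Primary stress: syllable 5 → gro.be.ko:.ro:.ˈku.fu.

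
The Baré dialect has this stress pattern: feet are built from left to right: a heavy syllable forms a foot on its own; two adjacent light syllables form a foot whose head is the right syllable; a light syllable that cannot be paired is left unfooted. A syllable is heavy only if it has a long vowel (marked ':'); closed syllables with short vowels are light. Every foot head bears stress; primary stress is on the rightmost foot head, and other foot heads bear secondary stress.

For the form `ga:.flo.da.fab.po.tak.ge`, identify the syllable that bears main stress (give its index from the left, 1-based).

7

Weights: 1 ga: H, 2 flo L, 3 da L, 4 fab L, 5 po L, 6 tak L, 7 ge L.
Parse left to right (heavy = foot alone; LL = one foot; stranded L unfooted): (ˈga:) (flo.ˈda) (fab.ˈpo) (tak.ˈge).
Foot heads: 1, 3, 5, 7.
Primary stress on the rightmost head = syllable 7.
Primary stress: syllable 7 → ga:.flo.da.fab.po.tak.ˈge.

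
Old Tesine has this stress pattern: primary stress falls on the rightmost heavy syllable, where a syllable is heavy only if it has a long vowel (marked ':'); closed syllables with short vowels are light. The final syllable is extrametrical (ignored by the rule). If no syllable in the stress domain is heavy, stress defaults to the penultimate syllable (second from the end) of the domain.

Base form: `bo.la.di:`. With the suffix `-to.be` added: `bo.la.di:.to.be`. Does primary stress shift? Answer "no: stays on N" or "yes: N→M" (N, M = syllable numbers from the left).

yes: 1→3

Base `bo.la.di:` (3 syllables):
  The final syllable (3, di:) is extrametrical; the stress domain is syllables 1–2.
  Weights: 1 bo L, 2 la L.
  No heavy syllable in the domain; default to the penultimate syllable (second from the end) of the domain = syllable 1.
  → primary stress on syllable 1.
Suffixed `bo.la.di:.to.be` (5 syllables):
  The final syllable (5, be) is extrametrical; the stress domain is syllables 1–4.
  Weights: 1 bo L, 2 la L, 3 di: H, 4 to L.
  Heavy syllables in the domain: 3. The rightmost is syllable 3 (di:).
  → primary stress on syllable 3.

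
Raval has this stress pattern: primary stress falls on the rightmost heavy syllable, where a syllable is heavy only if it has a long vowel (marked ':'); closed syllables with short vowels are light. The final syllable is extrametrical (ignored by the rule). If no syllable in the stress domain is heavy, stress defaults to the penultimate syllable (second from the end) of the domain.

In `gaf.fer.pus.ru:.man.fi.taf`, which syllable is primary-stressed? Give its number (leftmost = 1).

The final syllable (7, taf) is extrametrical; the stress domain is syllables 1–6.
Weights: 1 gaf L, 2 fer L, 3 pus L, 4 ru: H, 5 man L, 6 fi L.
Heavy syllables in the domain: 4. The rightmost is syllable 4 (ru:).
Primary stress: syllable 4 → gaf.fer.pus.ˈru:.man.fi.taf.

4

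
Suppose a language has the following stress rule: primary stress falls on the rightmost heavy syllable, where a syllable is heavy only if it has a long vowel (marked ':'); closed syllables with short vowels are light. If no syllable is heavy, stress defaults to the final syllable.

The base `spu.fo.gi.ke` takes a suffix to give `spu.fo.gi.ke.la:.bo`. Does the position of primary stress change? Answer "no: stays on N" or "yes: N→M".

Base `spu.fo.gi.ke` (4 syllables):
  Weights: 1 spu L, 2 fo L, 3 gi L, 4 ke L.
  No heavy syllable in the domain; default to the final syllable = syllable 4.
  → primary stress on syllable 4.
Suffixed `spu.fo.gi.ke.la:.bo` (6 syllables):
  Weights: 1 spu L, 2 fo L, 3 gi L, 4 ke L, 5 la: H, 6 bo L.
  Heavy syllables in the domain: 5. The rightmost is syllable 5 (la:).
  → primary stress on syllable 5.

yes: 4→5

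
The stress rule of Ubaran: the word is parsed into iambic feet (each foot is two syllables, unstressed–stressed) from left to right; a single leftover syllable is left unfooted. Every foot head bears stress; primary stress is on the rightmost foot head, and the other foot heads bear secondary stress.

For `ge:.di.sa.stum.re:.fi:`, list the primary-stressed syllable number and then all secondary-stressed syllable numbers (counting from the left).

Parse left to right into iambic (σˈσ) feet: (ge:.ˈdi) (sa.ˈstum) (re:.ˈfi:).
Foot heads (stressed positions): 2, 4, 6.
End Rule Rightmost: primary stress on the rightmost head = syllable 6.
Secondary stress on 2, 4: ge:.ˌdi.sa.ˌstum.re:.ˈfi:.

primary 6, secondary 2, 4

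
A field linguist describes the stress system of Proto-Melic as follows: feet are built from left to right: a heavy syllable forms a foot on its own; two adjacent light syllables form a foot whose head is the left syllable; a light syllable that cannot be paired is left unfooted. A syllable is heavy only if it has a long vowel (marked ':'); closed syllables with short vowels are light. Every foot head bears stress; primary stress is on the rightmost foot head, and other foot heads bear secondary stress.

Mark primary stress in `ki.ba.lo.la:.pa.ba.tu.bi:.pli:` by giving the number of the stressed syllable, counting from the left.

9

Weights: 1 ki L, 2 ba L, 3 lo L, 4 la: H, 5 pa L, 6 ba L, 7 tu L, 8 bi: H, 9 pli: H.
Parse left to right (heavy = foot alone; LL = one foot; stranded L unfooted): (ˈki.ba) lo (ˈla:) (ˈpa.ba) tu (ˈbi:) (ˈpli:).
Foot heads: 1, 4, 5, 8, 9.
Primary stress on the rightmost head = syllable 9.
Primary stress: syllable 9 → ki.ba.lo.la:.pa.ba.tu.bi:.ˈpli:.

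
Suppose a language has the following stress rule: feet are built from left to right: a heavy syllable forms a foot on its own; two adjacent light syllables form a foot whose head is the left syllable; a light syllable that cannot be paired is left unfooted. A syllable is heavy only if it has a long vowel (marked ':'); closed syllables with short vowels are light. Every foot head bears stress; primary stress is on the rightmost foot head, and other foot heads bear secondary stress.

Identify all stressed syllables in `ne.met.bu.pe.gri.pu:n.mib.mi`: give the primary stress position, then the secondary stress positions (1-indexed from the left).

Weights: 1 ne L, 2 met L, 3 bu L, 4 pe L, 5 gri L, 6 pu:n H, 7 mib L, 8 mi L.
Parse left to right (heavy = foot alone; LL = one foot; stranded L unfooted): (ˈne.met) (ˈbu.pe) gri (ˈpu:n) (ˈmib.mi).
Foot heads: 1, 3, 6, 7.
Primary stress on the rightmost head = syllable 7.
Secondary stress on 1, 3, 6: ˌne.met.ˌbu.pe.gri.ˌpu:n.ˈmib.mi.

primary 7, secondary 1, 3, 6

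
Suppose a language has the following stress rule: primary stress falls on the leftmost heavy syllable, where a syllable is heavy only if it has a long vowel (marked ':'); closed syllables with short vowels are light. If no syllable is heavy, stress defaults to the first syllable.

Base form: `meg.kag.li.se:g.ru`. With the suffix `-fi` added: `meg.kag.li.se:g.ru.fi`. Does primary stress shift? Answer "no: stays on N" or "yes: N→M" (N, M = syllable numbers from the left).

Base `meg.kag.li.se:g.ru` (5 syllables):
  Weights: 1 meg L, 2 kag L, 3 li L, 4 se:g H, 5 ru L.
  Heavy syllables in the domain: 4. The leftmost is syllable 4 (se:g).
  → primary stress on syllable 4.
Suffixed `meg.kag.li.se:g.ru.fi` (6 syllables):
  Weights: 1 meg L, 2 kag L, 3 li L, 4 se:g H, 5 ru L, 6 fi L.
  Heavy syllables in the domain: 4. The leftmost is syllable 4 (se:g).
  → primary stress on syllable 4.

no: stays on 4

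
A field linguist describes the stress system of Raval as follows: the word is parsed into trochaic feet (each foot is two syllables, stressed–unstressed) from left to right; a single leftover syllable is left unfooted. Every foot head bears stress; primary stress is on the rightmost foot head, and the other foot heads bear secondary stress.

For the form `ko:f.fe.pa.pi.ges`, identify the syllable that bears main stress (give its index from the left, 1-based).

Parse left to right into trochaic (ˈσσ) feet: (ˈko:f.fe) (ˈpa.pi) ges. Syllable 5 is left unfooted.
Foot heads (stressed positions): 1, 3.
End Rule Rightmost: primary stress on the rightmost head = syllable 3.
Primary stress: syllable 3 → ko:f.fe.ˈpa.pi.ges.

3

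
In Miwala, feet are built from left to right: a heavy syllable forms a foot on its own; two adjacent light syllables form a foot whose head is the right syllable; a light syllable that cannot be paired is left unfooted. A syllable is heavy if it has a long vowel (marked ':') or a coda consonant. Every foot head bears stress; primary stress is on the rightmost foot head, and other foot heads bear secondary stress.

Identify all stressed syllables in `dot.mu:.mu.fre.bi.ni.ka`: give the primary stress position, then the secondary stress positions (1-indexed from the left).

primary 6, secondary 1, 2, 4

Weights: 1 dot H, 2 mu: H, 3 mu L, 4 fre L, 5 bi L, 6 ni L, 7 ka L.
Parse left to right (heavy = foot alone; LL = one foot; stranded L unfooted): (ˈdot) (ˈmu:) (mu.ˈfre) (bi.ˈni) ka.
Foot heads: 1, 2, 4, 6.
Primary stress on the rightmost head = syllable 6.
Secondary stress on 1, 2, 4: ˌdot.ˌmu:.mu.ˌfre.bi.ˈni.ka.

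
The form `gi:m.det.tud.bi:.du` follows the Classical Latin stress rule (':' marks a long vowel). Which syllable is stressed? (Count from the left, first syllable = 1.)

4

Classical Latin: stress the penult if heavy (long vowel or closed), else the antepenult.
Weights: 3 tud H, 4 bi: H, 5 du L.
The penult (syllable 4, bi:) is heavy, so it takes stress.
Stress on syllable 4: gi:m.det.tud.ˈbi:.du.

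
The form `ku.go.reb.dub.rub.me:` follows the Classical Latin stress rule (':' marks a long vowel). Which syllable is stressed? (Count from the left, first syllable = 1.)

5

Classical Latin: stress the penult if heavy (long vowel or closed), else the antepenult.
Weights: 4 dub H, 5 rub H, 6 me: H.
The penult (syllable 5, rub) is heavy, so it takes stress.
Stress on syllable 5: ku.go.reb.dub.ˈrub.me:.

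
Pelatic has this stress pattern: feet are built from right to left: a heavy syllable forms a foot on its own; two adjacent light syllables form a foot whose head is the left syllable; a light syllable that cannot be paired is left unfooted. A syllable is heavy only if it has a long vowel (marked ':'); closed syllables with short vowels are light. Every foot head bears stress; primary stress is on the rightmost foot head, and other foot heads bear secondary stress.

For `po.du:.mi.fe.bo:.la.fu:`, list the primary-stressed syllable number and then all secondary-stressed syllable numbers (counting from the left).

primary 7, secondary 2, 3, 5

Weights: 1 po L, 2 du: H, 3 mi L, 4 fe L, 5 bo: H, 6 la L, 7 fu: H.
Parse right to left (heavy = foot alone; LL = one foot; stranded L unfooted): po (ˈdu:) (ˈmi.fe) (ˈbo:) la (ˈfu:).
Foot heads: 2, 3, 5, 7.
Primary stress on the rightmost head = syllable 7.
Secondary stress on 2, 3, 5: po.ˌdu:.ˌmi.fe.ˌbo:.la.ˈfu:.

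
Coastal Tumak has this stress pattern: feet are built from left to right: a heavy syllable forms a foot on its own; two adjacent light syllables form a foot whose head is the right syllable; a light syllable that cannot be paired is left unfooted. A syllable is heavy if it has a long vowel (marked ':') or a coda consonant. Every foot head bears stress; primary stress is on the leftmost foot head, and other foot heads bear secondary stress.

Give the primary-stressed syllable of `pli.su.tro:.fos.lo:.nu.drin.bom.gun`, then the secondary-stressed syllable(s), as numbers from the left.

primary 2, secondary 3, 4, 5, 7, 8, 9

Weights: 1 pli L, 2 su L, 3 tro: H, 4 fos H, 5 lo: H, 6 nu L, 7 drin H, 8 bom H, 9 gun H.
Parse left to right (heavy = foot alone; LL = one foot; stranded L unfooted): (pli.ˈsu) (ˈtro:) (ˈfos) (ˈlo:) nu (ˈdrin) (ˈbom) (ˈgun).
Foot heads: 2, 3, 4, 5, 7, 8, 9.
Primary stress on the leftmost head = syllable 2.
Secondary stress on 3, 4, 5, 7, 8, 9: pli.ˈsu.ˌtro:.ˌfos.ˌlo:.nu.ˌdrin.ˌbom.ˌgun.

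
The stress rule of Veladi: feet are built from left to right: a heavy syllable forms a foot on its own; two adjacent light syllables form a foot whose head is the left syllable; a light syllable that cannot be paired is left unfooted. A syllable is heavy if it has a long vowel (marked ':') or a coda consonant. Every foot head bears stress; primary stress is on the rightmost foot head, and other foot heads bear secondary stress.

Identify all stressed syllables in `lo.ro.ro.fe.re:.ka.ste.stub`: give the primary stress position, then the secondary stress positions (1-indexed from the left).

Weights: 1 lo L, 2 ro L, 3 ro L, 4 fe L, 5 re: H, 6 ka L, 7 ste L, 8 stub H.
Parse left to right (heavy = foot alone; LL = one foot; stranded L unfooted): (ˈlo.ro) (ˈro.fe) (ˈre:) (ˈka.ste) (ˈstub).
Foot heads: 1, 3, 5, 6, 8.
Primary stress on the rightmost head = syllable 8.
Secondary stress on 1, 3, 5, 6: ˌlo.ro.ˌro.fe.ˌre:.ˌka.ste.ˈstub.

primary 8, secondary 1, 3, 5, 6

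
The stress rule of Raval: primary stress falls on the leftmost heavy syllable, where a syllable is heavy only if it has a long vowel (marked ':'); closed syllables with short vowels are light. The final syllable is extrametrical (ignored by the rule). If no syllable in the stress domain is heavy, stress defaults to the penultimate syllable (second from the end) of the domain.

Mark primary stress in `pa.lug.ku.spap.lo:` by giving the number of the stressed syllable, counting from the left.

The final syllable (5, lo:) is extrametrical; the stress domain is syllables 1–4.
Weights: 1 pa L, 2 lug L, 3 ku L, 4 spap L.
No heavy syllable in the domain; default to the penultimate syllable (second from the end) of the domain = syllable 3.
Primary stress: syllable 3 → pa.lug.ˈku.spap.lo:.

3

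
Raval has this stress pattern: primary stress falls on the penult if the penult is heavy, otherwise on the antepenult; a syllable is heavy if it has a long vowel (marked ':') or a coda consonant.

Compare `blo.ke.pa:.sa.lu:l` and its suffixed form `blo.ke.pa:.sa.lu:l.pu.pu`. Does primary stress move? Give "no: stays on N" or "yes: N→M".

Base `blo.ke.pa:.sa.lu:l` (5 syllables):
  Weights: 3 pa: H, 4 sa L, 5 lu:l H.
  The penult (syllable 4, sa) is light, so stress falls on the antepenult (syllable 3, pa:).
  → primary stress on syllable 3.
Suffixed `blo.ke.pa:.sa.lu:l.pu.pu` (7 syllables):
  Weights: 5 lu:l H, 6 pu L, 7 pu L.
  The penult (syllable 6, pu) is light, so stress falls on the antepenult (syllable 5, lu:l).
  → primary stress on syllable 5.

yes: 3→5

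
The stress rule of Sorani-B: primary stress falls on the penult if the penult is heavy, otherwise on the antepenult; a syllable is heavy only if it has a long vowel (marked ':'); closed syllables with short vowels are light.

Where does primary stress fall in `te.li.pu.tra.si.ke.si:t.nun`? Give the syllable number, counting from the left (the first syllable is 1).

Weights: 6 ke L, 7 si:t H, 8 nun L.
The penult (syllable 7, si:t) is heavy, so it takes stress.
Primary stress: syllable 7 → te.li.pu.tra.si.ke.ˈsi:t.nun.

7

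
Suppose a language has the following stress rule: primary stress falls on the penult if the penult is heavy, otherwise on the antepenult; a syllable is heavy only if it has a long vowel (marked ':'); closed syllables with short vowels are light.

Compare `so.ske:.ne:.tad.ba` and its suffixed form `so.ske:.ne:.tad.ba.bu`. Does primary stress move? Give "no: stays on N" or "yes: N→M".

Base `so.ske:.ne:.tad.ba` (5 syllables):
  Weights: 3 ne: H, 4 tad L, 5 ba L.
  The penult (syllable 4, tad) is light, so stress falls on the antepenult (syllable 3, ne:).
  → primary stress on syllable 3.
Suffixed `so.ske:.ne:.tad.ba.bu` (6 syllables):
  Weights: 4 tad L, 5 ba L, 6 bu L.
  The penult (syllable 5, ba) is light, so stress falls on the antepenult (syllable 4, tad).
  → primary stress on syllable 4.

yes: 3→4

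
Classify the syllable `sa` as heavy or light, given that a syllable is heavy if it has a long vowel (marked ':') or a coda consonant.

`sa`: short vowel, open (no coda). Short vowel, open → light.

light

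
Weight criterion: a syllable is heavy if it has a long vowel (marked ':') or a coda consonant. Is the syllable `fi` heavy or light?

`fi`: short vowel, open (no coda). Short vowel, open → light.

light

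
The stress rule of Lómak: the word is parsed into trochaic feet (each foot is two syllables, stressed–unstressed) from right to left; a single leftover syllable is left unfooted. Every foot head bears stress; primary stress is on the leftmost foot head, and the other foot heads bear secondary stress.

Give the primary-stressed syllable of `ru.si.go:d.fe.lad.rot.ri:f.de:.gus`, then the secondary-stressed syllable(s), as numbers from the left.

Parse right to left into trochaic (ˈσσ) feet: ru (ˈsi.go:d) (ˈfe.lad) (ˈrot.ri:f) (ˈde:.gus). Syllable 1 is left unfooted.
Foot heads (stressed positions): 2, 4, 6, 8.
End Rule Leftmost: primary stress on the leftmost head = syllable 2.
Secondary stress on 4, 6, 8: ru.ˈsi.go:d.ˌfe.lad.ˌrot.ri:f.ˌde:.gus.

primary 2, secondary 4, 6, 8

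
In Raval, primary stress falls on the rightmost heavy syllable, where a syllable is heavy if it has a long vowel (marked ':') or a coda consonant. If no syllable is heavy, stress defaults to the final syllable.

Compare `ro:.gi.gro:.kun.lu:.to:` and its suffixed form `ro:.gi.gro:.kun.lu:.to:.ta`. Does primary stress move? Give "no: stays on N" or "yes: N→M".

Base `ro:.gi.gro:.kun.lu:.to:` (6 syllables):
  Weights: 1 ro: H, 2 gi L, 3 gro: H, 4 kun H, 5 lu: H, 6 to: H.
  Heavy syllables in the domain: 1, 3, 4, 5, 6. The rightmost is syllable 6 (to:).
  → primary stress on syllable 6.
Suffixed `ro:.gi.gro:.kun.lu:.to:.ta` (7 syllables):
  Weights: 1 ro: H, 2 gi L, 3 gro: H, 4 kun H, 5 lu: H, 6 to: H, 7 ta L.
  Heavy syllables in the domain: 1, 3, 4, 5, 6. The rightmost is syllable 6 (to:).
  → primary stress on syllable 6.

no: stays on 6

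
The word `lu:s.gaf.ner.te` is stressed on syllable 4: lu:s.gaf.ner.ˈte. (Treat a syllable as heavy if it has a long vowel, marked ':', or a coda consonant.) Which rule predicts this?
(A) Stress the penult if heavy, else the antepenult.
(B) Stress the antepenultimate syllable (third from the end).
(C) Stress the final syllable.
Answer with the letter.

Rule A → syllable 3 (observed: 4).
Rule B → syllable 2 (observed: 4).
Rule C → syllable 4 ✓.

C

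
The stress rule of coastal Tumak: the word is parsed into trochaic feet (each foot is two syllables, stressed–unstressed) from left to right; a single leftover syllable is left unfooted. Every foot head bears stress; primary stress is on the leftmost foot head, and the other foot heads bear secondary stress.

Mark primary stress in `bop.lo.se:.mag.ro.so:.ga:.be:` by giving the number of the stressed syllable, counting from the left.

Parse left to right into trochaic (ˈσσ) feet: (ˈbop.lo) (ˈse:.mag) (ˈro.so:) (ˈga:.be:).
Foot heads (stressed positions): 1, 3, 5, 7.
End Rule Leftmost: primary stress on the leftmost head = syllable 1.
Primary stress: syllable 1 → ˈbop.lo.se:.mag.ro.so:.ga:.be:.

1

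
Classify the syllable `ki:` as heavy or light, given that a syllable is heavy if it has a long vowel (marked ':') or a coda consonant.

`ki:`: long vowel, open (no coda). Long vowel → heavy.

heavy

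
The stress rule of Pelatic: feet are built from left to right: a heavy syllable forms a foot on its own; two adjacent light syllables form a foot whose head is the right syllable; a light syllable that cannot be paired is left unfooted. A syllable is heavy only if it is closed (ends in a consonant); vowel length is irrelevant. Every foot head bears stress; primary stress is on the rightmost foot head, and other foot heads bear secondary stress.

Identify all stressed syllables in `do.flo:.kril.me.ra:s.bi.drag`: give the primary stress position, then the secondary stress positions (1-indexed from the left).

primary 7, secondary 2, 3, 5

Weights: 1 do L, 2 flo: L, 3 kril H, 4 me L, 5 ra:s H, 6 bi L, 7 drag H.
Parse left to right (heavy = foot alone; LL = one foot; stranded L unfooted): (do.ˈflo:) (ˈkril) me (ˈra:s) bi (ˈdrag).
Foot heads: 2, 3, 5, 7.
Primary stress on the rightmost head = syllable 7.
Secondary stress on 2, 3, 5: do.ˌflo:.ˌkril.me.ˌra:s.bi.ˈdrag.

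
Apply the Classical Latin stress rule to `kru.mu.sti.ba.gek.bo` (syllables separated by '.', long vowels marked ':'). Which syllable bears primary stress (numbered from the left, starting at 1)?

Classical Latin: stress the penult if heavy (long vowel or closed), else the antepenult.
Weights: 4 ba L, 5 gek H, 6 bo L.
The penult (syllable 5, gek) is heavy, so it takes stress.
Stress on syllable 5: kru.mu.sti.ba.ˈgek.bo.

5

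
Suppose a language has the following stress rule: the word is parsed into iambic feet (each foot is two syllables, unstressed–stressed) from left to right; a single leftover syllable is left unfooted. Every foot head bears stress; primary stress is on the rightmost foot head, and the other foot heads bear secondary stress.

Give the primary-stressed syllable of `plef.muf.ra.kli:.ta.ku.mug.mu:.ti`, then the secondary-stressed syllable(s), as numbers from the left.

primary 8, secondary 2, 4, 6

Parse left to right into iambic (σˈσ) feet: (plef.ˈmuf) (ra.ˈkli:) (ta.ˈku) (mug.ˈmu:) ti. Syllable 9 is left unfooted.
Foot heads (stressed positions): 2, 4, 6, 8.
End Rule Rightmost: primary stress on the rightmost head = syllable 8.
Secondary stress on 2, 4, 6: plef.ˌmuf.ra.ˌkli:.ta.ˌku.mug.ˈmu:.ti.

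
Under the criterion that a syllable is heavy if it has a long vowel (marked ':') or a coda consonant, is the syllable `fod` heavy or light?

`fod`: short vowel, closed (coda /d/). Closed → heavy.

heavy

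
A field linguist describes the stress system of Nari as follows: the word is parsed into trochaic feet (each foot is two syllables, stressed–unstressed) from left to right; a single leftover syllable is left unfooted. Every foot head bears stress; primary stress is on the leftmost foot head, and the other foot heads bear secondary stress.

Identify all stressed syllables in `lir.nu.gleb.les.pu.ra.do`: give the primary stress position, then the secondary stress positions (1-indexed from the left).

Parse left to right into trochaic (ˈσσ) feet: (ˈlir.nu) (ˈgleb.les) (ˈpu.ra) do. Syllable 7 is left unfooted.
Foot heads (stressed positions): 1, 3, 5.
End Rule Leftmost: primary stress on the leftmost head = syllable 1.
Secondary stress on 3, 5: ˈlir.nu.ˌgleb.les.ˌpu.ra.do.

primary 1, secondary 3, 5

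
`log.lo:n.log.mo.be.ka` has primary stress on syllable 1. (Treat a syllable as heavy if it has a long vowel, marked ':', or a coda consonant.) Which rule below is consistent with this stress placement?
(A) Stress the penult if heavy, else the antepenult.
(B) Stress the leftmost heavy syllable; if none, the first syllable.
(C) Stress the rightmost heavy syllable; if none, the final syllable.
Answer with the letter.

Rule A → syllable 4 (observed: 1).
Rule B → syllable 1 ✓.
Rule C → syllable 3 (observed: 1).

B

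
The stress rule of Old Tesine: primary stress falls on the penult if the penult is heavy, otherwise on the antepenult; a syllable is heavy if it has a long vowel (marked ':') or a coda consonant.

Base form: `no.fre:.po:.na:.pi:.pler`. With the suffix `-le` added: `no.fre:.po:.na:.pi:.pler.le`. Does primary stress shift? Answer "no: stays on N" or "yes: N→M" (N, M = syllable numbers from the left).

Base `no.fre:.po:.na:.pi:.pler` (6 syllables):
  Weights: 4 na: H, 5 pi: H, 6 pler H.
  The penult (syllable 5, pi:) is heavy, so it takes stress.
  → primary stress on syllable 5.
Suffixed `no.fre:.po:.na:.pi:.pler.le` (7 syllables):
  Weights: 5 pi: H, 6 pler H, 7 le L.
  The penult (syllable 6, pler) is heavy, so it takes stress.
  → primary stress on syllable 6.

yes: 5→6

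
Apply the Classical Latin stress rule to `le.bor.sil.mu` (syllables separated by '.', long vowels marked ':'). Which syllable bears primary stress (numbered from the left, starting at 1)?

3

Classical Latin: stress the penult if heavy (long vowel or closed), else the antepenult.
Weights: 2 bor H, 3 sil H, 4 mu L.
The penult (syllable 3, sil) is heavy, so it takes stress.
Stress on syllable 3: le.bor.ˈsil.mu.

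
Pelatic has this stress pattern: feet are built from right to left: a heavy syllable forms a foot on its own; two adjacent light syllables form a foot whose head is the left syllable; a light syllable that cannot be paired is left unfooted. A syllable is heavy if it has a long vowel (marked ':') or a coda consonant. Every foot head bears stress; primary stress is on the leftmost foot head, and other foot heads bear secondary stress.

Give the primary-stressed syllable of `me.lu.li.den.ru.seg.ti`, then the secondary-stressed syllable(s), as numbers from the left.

primary 2, secondary 4, 6

Weights: 1 me L, 2 lu L, 3 li L, 4 den H, 5 ru L, 6 seg H, 7 ti L.
Parse right to left (heavy = foot alone; LL = one foot; stranded L unfooted): me (ˈlu.li) (ˈden) ru (ˈseg) ti.
Foot heads: 2, 4, 6.
Primary stress on the leftmost head = syllable 2.
Secondary stress on 4, 6: me.ˈlu.li.ˌden.ru.ˌseg.ti.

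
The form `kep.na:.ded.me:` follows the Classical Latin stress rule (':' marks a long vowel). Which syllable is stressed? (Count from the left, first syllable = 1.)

Classical Latin: stress the penult if heavy (long vowel or closed), else the antepenult.
Weights: 2 na: H, 3 ded H, 4 me: H.
The penult (syllable 3, ded) is heavy, so it takes stress.
Stress on syllable 3: kep.na:.ˈded.me:.

3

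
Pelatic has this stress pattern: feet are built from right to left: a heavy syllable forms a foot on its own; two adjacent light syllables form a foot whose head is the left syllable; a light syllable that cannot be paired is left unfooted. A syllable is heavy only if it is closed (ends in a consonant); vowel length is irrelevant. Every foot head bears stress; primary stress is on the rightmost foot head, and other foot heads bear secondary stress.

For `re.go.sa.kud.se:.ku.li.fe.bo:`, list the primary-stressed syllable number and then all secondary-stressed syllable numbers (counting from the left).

Weights: 1 re L, 2 go L, 3 sa L, 4 kud H, 5 se: L, 6 ku L, 7 li L, 8 fe L, 9 bo: L.
Parse right to left (heavy = foot alone; LL = one foot; stranded L unfooted): re (ˈgo.sa) (ˈkud) se: (ˈku.li) (ˈfe.bo:).
Foot heads: 2, 4, 6, 8.
Primary stress on the rightmost head = syllable 8.
Secondary stress on 2, 4, 6: re.ˌgo.sa.ˌkud.se:.ˌku.li.ˈfe.bo:.

primary 8, secondary 2, 4, 6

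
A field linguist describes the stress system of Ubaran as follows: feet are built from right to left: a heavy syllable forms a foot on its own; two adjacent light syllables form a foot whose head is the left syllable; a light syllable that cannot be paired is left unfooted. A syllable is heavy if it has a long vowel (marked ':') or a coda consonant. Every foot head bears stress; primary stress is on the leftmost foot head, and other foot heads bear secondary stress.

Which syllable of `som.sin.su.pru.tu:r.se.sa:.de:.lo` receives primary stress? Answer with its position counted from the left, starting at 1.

1

Weights: 1 som H, 2 sin H, 3 su L, 4 pru L, 5 tu:r H, 6 se L, 7 sa: H, 8 de: H, 9 lo L.
Parse right to left (heavy = foot alone; LL = one foot; stranded L unfooted): (ˈsom) (ˈsin) (ˈsu.pru) (ˈtu:r) se (ˈsa:) (ˈde:) lo.
Foot heads: 1, 2, 3, 5, 7, 8.
Primary stress on the leftmost head = syllable 1.
Primary stress: syllable 1 → ˈsom.sin.su.pru.tu:r.se.sa:.de:.lo.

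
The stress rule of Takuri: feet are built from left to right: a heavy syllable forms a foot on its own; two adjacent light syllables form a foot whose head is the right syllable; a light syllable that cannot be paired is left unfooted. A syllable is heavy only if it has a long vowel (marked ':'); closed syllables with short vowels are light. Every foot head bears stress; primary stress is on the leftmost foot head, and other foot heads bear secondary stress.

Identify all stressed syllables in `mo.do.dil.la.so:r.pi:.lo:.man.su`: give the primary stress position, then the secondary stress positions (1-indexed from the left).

Weights: 1 mo L, 2 do L, 3 dil L, 4 la L, 5 so:r H, 6 pi: H, 7 lo: H, 8 man L, 9 su L.
Parse left to right (heavy = foot alone; LL = one foot; stranded L unfooted): (mo.ˈdo) (dil.ˈla) (ˈso:r) (ˈpi:) (ˈlo:) (man.ˈsu).
Foot heads: 2, 4, 5, 6, 7, 9.
Primary stress on the leftmost head = syllable 2.
Secondary stress on 4, 5, 6, 7, 9: mo.ˈdo.dil.ˌla.ˌso:r.ˌpi:.ˌlo:.man.ˌsu.

primary 2, secondary 4, 5, 6, 7, 9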